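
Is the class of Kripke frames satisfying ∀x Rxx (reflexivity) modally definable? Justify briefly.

Yes: it is reflexivity, defined by the T schema □p → p.
Suppose □p→p is valid. At any x set V(p)={w : Rxw}. Then □p holds at x, so p holds at x, i.e. Rxx.

Yes, by □p → p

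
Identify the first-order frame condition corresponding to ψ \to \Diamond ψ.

Reflexivity

Equivalently (dual form): □ψ → ψ.
Suppose □ψ→ψ is valid. At any x set V(ψ)={w : Rxw}. Then □ψ holds at x, so ψ holds at x, i.e. Rxx.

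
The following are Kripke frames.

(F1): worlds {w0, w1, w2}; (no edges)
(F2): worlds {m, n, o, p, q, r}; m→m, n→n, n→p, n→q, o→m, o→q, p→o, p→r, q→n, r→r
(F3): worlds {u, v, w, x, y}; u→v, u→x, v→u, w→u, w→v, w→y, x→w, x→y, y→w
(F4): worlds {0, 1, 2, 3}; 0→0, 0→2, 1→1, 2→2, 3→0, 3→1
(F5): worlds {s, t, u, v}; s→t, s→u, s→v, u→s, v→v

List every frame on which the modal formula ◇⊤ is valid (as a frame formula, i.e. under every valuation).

(F2), (F3), (F4)

This is the axiom for seriality; its first-order frame correspondent is ∀x ∃y Rxy.
(F1): fails — world w0 has no successor.
(F2): holds.
(F3): holds.
(F4): holds.
(F5): fails — world t has no successor.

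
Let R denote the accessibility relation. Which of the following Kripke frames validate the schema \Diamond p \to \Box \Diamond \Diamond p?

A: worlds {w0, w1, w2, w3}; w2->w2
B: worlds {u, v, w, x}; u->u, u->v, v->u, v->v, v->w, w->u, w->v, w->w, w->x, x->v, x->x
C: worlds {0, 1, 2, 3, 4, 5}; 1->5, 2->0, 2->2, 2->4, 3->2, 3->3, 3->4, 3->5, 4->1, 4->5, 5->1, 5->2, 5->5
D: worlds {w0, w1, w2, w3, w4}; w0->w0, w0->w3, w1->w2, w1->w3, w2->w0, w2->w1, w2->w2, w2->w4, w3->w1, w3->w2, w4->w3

A

Frame correspondent (Sahlqvist): \forall x \forall y \forall z ((xRy \wedge xRz) \to \exists w (y = w \wedge z R^2 w)) — i.e. a generalized confluence (Geach) condition.
A: condition met.
B: fails — wRx, wRu but no t with x=t and uR²t.
C: fails — 2R0, 2R0 but no w with 0=w and 0R²w.
D: fails — w2Rw0, w2Rw4 but no w with w0=w and w4R²w.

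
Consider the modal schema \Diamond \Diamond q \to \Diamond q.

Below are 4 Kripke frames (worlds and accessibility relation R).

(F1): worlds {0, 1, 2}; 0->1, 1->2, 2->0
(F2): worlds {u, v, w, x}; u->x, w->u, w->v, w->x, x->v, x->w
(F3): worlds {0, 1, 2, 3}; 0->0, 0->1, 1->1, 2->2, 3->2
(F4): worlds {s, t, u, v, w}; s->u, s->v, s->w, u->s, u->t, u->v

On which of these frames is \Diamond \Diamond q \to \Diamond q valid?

(F3)

The schema corresponds to transitivity: \forall x \forall y \forall z (Rxy \wedge Ryz \to Rxz).
(F1): fails — R12 and R20 but not R10.
(F2): fails — Rxw and Rwu but not Rxu.
(F3): satisfies the condition.
(F4): fails — Rus and Rsw but not Ruw.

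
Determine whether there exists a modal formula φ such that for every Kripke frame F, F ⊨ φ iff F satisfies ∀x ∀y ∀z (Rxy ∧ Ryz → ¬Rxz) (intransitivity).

No

Any modally definable frame class is closed under surjective bounded morphisms.
The 3-cycle (worlds s,t,u with s→t→u→s) is intransitive. Mapping every world to a single reflexive point • is a surjective bounded morphism; the reflexive point is not intransitive (R••∧R•• but R••).
Hence intransitivity is not modally definable.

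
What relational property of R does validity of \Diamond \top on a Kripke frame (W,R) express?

seriality: \forall x \exists y Rxy

This is a form of the D axiom.
It corresponds to seriality: \forall x \exists y Rxy.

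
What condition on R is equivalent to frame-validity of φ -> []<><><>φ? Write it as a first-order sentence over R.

This is a Sahlqvist (Geach-type) schema ◇^0□^0φ → □^1◇^3φ.
First-order correspondent: forall x forall z (xRz -> exists w (x = w & z R^3 w)).

forall x forall z (xRz -> exists w (x = w & z R^3 w))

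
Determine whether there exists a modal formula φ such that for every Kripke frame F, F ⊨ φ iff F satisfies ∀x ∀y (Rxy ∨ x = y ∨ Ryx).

Not modally definable

Modal frame validity is preserved under disjoint unions.
Take 4 disjoint single-world reflexive frames: each is trivially connected, but their disjoint union has 4 worlds with no edge between distinct components, so it is not connected.
So the class is not modally definable.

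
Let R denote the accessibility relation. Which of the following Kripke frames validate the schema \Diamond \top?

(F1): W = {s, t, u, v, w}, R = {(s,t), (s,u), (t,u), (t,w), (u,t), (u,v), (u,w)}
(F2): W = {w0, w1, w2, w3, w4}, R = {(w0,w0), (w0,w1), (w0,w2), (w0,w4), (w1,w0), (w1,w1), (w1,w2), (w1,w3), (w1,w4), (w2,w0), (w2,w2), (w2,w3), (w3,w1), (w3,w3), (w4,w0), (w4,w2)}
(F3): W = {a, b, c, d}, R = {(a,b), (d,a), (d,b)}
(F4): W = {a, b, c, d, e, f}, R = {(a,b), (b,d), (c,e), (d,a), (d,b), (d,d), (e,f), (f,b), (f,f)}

(F2), (F4)

The schema corresponds to seriality: \forall x \exists y Rxy.
(F1): fails — world v has no successor.
(F2): holds.
(F3): fails — world b has no successor.
(F4): holds.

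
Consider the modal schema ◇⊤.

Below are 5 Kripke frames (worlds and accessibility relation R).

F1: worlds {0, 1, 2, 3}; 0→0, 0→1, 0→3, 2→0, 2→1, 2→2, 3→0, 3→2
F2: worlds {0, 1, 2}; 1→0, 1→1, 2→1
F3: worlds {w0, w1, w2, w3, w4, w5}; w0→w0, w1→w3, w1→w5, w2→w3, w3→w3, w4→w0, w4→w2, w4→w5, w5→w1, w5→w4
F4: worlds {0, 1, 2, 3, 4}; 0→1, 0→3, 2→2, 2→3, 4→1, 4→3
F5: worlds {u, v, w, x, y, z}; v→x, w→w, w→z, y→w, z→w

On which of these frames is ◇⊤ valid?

F3

This is the axiom for seriality; its first-order frame correspondent is ∀x ∃y Rxy.
F1: fails — world 1 has no successor.
F2: fails — world 0 has no successor.
F3: condition met.
F4: fails — world 1 has no successor.
F5: fails — world u has no successor.
Valid on: F3.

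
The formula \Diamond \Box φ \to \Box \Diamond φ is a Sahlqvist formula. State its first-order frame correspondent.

Suppose ◇□φ→□◇φ is valid. Take Rxy, Rxz and set V(φ)={w : Ryw}. Then □φ at y so ◇□φ at x, so □◇φ at x, so ◇φ at z, giving w with Rzw and Ryw.
The converse is a direct semantic check.
Frame condition: \forall x \forall y \forall z (Rxy \wedge Rxz \to \exists w (Ryw \wedge Rzw)).

convergence: \forall x \forall y \forall z (Rxy \wedge Rxz \to \exists w (Ryw \wedge Rzw))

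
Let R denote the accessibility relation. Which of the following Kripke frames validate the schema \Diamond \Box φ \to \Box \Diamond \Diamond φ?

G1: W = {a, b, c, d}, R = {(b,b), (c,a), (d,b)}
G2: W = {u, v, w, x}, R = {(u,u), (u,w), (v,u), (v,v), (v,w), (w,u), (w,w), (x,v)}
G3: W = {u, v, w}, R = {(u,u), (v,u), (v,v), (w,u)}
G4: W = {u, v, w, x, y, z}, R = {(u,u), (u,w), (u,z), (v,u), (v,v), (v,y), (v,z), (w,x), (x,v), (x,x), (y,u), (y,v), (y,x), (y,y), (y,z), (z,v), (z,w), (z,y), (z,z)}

G2, G3

This is the axiom for a generalized confluence (Geach) condition; its first-order frame correspondent is \forall x \forall y \forall z ((xRy \wedge xRz) \to \exists w (yRw \wedge z R^2 w)).
G1: fails — cRa, cRa but no w with aRw and aR²w.
G2: satisfies the condition.
G3: satisfies the condition.
G4: fails — uRu, uRw but no t with uRt and wR²t.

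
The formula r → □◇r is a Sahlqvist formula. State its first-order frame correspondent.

symmetry: ∀x ∀y (Rxy → Ryx)

This schema is the B axiom.
Its frame correspondent is symmetry — ∀x ∀y (Rxy → Ryx).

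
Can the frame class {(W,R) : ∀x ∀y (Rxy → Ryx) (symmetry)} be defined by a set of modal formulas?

The condition is symmetry. A defining modal formula is q → □◇q.
Suppose q→□◇q is valid. Take Rxy and set V(q)={x}. Then q at x, so □◇q at x, so ◇q at y, so some z with Ryz has q; z=x, i.e. Ryx.

Yes, by q → □◇q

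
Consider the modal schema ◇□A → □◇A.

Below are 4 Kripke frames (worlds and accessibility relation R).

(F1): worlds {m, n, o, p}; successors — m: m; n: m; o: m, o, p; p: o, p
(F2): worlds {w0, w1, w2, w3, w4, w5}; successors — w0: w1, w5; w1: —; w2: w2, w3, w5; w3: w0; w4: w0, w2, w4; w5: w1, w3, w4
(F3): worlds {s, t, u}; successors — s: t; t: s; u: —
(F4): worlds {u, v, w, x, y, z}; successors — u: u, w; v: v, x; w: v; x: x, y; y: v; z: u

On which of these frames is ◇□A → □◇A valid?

(F3)

The schema corresponds to convergence: ∀x ∀y ∀z (Rxy ∧ Rxz → ∃w (Ryw ∧ Rzw)).
(F1): fails — Rom and Rop but m and p have no common successor.
(F2): fails — Rw0w5 and Rw0w1 but w5 and w1 have no common successor.
(F3): condition met.
(F4): fails — Ruw and Ruu but w and u have no common successor.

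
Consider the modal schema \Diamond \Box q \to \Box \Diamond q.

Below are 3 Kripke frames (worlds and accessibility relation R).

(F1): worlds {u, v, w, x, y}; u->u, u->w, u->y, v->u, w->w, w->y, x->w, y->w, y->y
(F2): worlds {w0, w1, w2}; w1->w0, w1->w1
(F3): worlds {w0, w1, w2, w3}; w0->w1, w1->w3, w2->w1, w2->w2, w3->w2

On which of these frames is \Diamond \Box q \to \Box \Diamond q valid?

Frame correspondent (Sahlqvist): \forall x \forall y \forall z (Rxy \wedge Rxz \to \exists w (Ryw \wedge Rzw)) — i.e. convergence.
(F1): satisfies the condition.
(F2): fails — Rw1w1 and Rw1w0 but w1 and w0 have no common successor.
(F3): fails — Rw2w2 and Rw2w1 but w2 and w1 have no common successor.

(F1)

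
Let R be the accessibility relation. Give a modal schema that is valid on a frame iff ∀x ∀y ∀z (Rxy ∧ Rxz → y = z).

The condition is partial functionality. The CD schema ◇ψ → □ψ defines it.
Suppose ◇ψ→□ψ is valid. Take Rxy, Rxz and set V(ψ)={y}. Then ◇ψ at x, so □ψ at x, so ψ at z, i.e. z=y.

◇ψ → □ψ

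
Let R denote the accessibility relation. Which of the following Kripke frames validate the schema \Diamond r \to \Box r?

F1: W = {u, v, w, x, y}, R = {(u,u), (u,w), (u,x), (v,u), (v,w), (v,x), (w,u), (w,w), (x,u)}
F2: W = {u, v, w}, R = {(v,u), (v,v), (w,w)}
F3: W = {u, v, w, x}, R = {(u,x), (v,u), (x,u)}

F3

Frame correspondent (Sahlqvist): \forall x \forall y \forall z (Rxy \wedge Rxz \to y = z) — i.e. partial functionality.
F1: fails — u sees both u and w.
F2: fails — v sees both u and v.
F3: ✓.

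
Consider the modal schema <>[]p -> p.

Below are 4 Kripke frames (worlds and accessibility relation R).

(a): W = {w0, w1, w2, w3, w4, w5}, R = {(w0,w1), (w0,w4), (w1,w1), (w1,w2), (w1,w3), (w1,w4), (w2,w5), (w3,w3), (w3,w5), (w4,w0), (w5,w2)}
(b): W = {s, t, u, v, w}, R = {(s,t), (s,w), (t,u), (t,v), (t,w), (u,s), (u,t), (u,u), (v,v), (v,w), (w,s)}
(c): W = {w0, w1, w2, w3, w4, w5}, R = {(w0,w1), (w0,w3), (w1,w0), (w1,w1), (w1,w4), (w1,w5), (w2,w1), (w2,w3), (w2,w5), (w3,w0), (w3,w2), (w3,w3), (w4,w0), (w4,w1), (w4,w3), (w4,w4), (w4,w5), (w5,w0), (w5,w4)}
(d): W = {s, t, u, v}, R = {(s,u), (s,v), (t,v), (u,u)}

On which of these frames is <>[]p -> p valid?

Frame correspondent (Sahlqvist): forall x forall y (Rxy -> Ryx) — i.e. symmetry.
(a): fails — Rw1w2 but not Rw2w1.
(b): fails — Rtv but not Rvt.
(c): fails — Rw4w3 but not Rw3w4.
(d): fails — Rsu but not Rus.
Valid on no frame.

none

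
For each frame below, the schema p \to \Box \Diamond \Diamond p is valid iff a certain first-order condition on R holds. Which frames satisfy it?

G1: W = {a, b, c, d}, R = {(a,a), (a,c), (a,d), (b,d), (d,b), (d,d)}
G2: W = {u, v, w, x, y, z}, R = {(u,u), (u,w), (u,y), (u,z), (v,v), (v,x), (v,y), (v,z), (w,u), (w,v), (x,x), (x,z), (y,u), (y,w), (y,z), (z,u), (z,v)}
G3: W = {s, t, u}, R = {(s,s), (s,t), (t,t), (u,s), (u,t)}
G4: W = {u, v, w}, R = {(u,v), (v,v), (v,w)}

G2

Frame correspondent (Sahlqvist): \forall x \forall z (xRz \to \exists w (x = w \wedge z R^2 w)) — i.e. a generalized confluence (Geach) condition.
G1: fails — aRc but no w with a=w and cR²w.
G2: satisfies the condition.
G3: fails — sRt but no w with s=w and tR²w.
G4: fails — uRv but no t with u=t and vR²t.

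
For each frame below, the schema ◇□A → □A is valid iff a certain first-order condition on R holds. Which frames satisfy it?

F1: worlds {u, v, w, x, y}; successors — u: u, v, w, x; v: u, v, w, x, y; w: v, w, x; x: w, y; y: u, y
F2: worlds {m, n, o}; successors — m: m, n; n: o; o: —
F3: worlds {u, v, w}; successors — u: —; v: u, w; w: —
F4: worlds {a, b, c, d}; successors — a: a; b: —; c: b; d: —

none

This is the axiom for the Euclidean property; its first-order frame correspondent is ∀x ∀y ∀z (Rxy ∧ Rxz → Ryz).
F1: fails — Ruw and Ruu but not Rwu.
F2: fails — Rmn and Rmn but not Rnn.
F3: fails — Rvu and Rvu but not Ruu.
F4: fails — Rcb and Rcb but not Rbb.
Valid on no frame.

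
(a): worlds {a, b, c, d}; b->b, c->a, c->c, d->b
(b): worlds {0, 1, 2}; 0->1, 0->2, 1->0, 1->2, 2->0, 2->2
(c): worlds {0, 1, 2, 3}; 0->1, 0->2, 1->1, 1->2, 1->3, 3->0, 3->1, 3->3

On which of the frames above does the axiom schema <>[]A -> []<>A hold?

(b)

The schema corresponds to convergence: forall x forall y forall z (Rxy & Rxz -> exists w (Ryw & Rzw)).
(a): fails — Rca and Rca but a and a have no common successor.
(b): condition met.
(c): fails — R02 and R02 but 2 and 2 have no common successor.
Valid on: (b).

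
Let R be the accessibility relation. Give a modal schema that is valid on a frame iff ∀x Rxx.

□p → p

The condition is reflexivity. The T schema □p → p defines it.
Suppose □p→p is valid. At any x set V(p)={w : Rxw}. Then □p holds at x, so p holds at x, i.e. Rxx.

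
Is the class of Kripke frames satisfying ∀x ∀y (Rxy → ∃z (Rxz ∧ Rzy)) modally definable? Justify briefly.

Yes: it is density, defined by the C4 schema □□q → □q.
Suppose □□q→□q is valid. Take Rxy and set V(q)={w : xR²w}. Then □□q at x, so □q at x, so q at y, i.e. ∃z(Rxz∧Rzy).

Definable; □□q → □q defines it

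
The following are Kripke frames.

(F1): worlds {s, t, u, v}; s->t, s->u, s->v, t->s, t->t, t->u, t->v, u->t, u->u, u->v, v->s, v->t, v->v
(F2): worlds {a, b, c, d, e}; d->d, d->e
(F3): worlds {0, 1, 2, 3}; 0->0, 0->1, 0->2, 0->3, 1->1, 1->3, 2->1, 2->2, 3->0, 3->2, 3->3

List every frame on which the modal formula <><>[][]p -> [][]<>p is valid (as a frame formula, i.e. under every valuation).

Frame correspondent (Sahlqvist): forall x forall y forall z ((x R^2 y & x R^2 z) -> exists w (y R^2 w & zRw)) — i.e. a generalized confluence (Geach) condition.
(F1): satisfies the condition.
(F2): fails — dR²d, dR²e but no w with dR²w and eRw.
(F3): satisfies the condition.
Valid on: (F1), (F3).

(F1), (F3)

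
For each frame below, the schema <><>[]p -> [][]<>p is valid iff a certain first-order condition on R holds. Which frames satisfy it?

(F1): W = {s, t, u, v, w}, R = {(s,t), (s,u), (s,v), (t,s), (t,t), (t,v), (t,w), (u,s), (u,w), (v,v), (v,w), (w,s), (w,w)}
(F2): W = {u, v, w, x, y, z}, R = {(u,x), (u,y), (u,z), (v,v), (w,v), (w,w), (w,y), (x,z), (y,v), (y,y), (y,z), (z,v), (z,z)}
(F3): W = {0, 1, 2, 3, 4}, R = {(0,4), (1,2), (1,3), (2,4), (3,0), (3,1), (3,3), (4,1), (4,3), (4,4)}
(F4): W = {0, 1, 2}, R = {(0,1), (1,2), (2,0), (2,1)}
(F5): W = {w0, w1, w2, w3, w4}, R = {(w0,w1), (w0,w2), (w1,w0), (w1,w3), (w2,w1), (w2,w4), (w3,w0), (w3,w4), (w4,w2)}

(F2)

Frame correspondent (Sahlqvist): forall x forall y forall z ((x R^2 y & x R^2 z) -> exists w (yRw & zRw)) — i.e. a generalized confluence (Geach) condition.
(F1): fails — sR²s, sR²w but no w* with sRw* and wRw*.
(F2): satisfies the condition.
(F3): fails — 1R²0, 1R²1 but no w with 0Rw and 1Rw.
(F4): fails — 1R²0, 1R²1 but no w with 0Rw and 1Rw.
(F5): fails — w0R²w0, w0R²w1 but no w with w0Rw and w1Rw.
Valid on: (F2).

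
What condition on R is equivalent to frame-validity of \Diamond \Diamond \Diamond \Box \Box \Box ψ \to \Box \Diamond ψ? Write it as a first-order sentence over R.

\forall x \forall y \forall z ((x R^3 y \wedge xRz) \to \exists w (y R^3 w \wedge zRw))

This is a Sahlqvist (Geach-type) schema ◇^3□^3ψ → □^1◇^1ψ.
First-order correspondent: \forall x \forall y \forall z ((x R^3 y \wedge xRz) \to \exists w (y R^3 w \wedge zRw)).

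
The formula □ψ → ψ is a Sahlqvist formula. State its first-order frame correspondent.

Suppose □ψ→ψ is valid. At any x set V(ψ)={w : Rxw}. Then □ψ holds at x, so ψ holds at x, i.e. Rxx.

Reflexivity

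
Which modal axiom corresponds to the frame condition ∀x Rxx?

□p → p

This is reflexivity; the standard corresponding axiom is T: □p → p.
Suppose □p→p is valid. At any x set V(p)={w : Rxw}. Then □p holds at x, so p holds at x, i.e. Rxx.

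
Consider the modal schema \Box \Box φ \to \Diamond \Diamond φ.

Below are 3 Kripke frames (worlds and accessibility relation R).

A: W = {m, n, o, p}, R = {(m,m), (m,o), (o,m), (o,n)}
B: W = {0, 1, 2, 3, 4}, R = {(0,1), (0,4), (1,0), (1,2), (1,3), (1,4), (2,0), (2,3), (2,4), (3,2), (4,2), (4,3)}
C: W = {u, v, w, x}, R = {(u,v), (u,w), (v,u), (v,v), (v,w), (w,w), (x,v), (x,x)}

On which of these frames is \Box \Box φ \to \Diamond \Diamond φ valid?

This is the axiom for a generalized confluence (Geach) condition; its first-order frame correspondent is \forall x \exists w (x R^2 w \wedge x R^2 w).
A: fails — at n but no w with nR²w and nR²w.
B: condition met.
C: condition met.
Valid on: B, C.

B, C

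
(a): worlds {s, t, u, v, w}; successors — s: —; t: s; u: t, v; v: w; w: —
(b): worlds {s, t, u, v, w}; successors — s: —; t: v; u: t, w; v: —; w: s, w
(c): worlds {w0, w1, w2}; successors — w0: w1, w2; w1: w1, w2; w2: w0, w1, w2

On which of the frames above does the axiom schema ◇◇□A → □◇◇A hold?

This is the axiom for a generalized confluence (Geach) condition; its first-order frame correspondent is ∀x ∀y ∀z ((xR²y ∧ xRz) → ∃w (yRw ∧ zR²w)).
(a): fails — uR²s, uRt but no w* with sRw* and tR²w*.
(b): fails — uR²s, uRt but no w* with sRw* and tR²w*.
(c): ✓.
Valid on: (c).

(c)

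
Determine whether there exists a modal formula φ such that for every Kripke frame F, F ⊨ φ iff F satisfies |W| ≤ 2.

If a class were modally definable it would be closed under disjoint unions (Goldblatt–Thomason).
Any modal formula valid on each of 3 disjoint one-world frames is valid on their disjoint union (validity is preserved under disjoint unions). Each one-world frame has |W|=1≤2, but the union has |W|=3.
Hence having at most 2 worlds is not modally definable.

Not definable by any modal formula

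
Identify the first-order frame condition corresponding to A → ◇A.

reflexivity

This schema is equivalent to the T axiom □A → A.
It corresponds to reflexivity: ∀x Rxx.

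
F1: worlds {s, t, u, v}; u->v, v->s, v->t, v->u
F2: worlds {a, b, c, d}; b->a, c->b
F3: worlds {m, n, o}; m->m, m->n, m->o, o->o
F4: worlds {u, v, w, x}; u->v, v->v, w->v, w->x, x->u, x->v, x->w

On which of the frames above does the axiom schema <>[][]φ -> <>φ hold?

F4

Frame correspondent (Sahlqvist): forall x forall y (xRy -> exists w (y R^2 w & xRw)) — i.e. a generalized confluence (Geach) condition.
F1: fails — vRs but no w with sR²w and vRw.
F2: fails — bRa but no w with aR²w and bRw.
F3: fails — mRn but no w with nR²w and mRw.
F4: ✓.
Valid on: F4.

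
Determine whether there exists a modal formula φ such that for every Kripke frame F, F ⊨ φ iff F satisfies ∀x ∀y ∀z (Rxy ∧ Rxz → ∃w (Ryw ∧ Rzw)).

This is a Sahlqvist condition; the .2 axiom ◇□p → □◇p defines it.

Yes, by ◇□p → □◇p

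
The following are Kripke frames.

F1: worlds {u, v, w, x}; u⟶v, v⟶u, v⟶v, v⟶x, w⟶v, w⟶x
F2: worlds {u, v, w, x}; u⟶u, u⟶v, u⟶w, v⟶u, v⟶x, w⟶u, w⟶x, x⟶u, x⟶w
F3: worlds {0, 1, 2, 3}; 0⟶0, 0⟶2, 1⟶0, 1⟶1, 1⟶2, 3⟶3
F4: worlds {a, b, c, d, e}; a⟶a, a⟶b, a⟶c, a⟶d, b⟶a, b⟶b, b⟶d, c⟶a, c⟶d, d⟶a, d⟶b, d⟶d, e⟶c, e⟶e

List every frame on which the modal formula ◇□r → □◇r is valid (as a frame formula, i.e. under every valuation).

F2

This is the axiom for convergence; its first-order frame correspondent is ∀x ∀y ∀z (Rxy ∧ Rxz → ∃w (Ryw ∧ Rzw)).
F1: fails — Rvv and Rvx but v and x have no common successor.
F2: condition met.
F3: fails — R00 and R02 but 0 and 2 have no common successor.
F4: fails — Ree and Rec but e and c have no common successor.
Valid on: F2.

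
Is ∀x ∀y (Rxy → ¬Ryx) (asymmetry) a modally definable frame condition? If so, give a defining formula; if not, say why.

Not definable by any modal formula

If a class were modally definable it would be closed under surjective bounded morphisms (Goldblatt–Thomason).
The 3-cycle (worlds 0,1,2 with 0→1→2→0) is asymmetric. Mapping every world to a single reflexive point • is a surjective bounded morphism, and the reflexive point is not asymmetric (R•• but asymmetry requires ¬R••).
So the class is not modally definable.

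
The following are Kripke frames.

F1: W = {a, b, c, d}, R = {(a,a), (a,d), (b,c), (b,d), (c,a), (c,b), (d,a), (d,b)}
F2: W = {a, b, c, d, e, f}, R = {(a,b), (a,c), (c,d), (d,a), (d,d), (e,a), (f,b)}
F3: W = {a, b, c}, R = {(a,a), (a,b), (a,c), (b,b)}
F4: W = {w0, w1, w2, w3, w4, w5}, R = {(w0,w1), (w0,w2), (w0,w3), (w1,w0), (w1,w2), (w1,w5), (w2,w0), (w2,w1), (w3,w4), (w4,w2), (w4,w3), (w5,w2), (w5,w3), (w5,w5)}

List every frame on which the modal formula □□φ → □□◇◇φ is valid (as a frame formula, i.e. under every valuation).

This is the axiom for a generalized confluence (Geach) condition; its first-order frame correspondent is ∀x ∀z (xR²z → ∃w (xR²w ∧ zR²w)).
F1: satisfies the condition.
F2: fails — dR²b but no w with dR²w and bR²w.
F3: fails — aR²c but no w with aR²w and cR²w.
F4: satisfies the condition.
Valid on: F1, F4.

F1, F4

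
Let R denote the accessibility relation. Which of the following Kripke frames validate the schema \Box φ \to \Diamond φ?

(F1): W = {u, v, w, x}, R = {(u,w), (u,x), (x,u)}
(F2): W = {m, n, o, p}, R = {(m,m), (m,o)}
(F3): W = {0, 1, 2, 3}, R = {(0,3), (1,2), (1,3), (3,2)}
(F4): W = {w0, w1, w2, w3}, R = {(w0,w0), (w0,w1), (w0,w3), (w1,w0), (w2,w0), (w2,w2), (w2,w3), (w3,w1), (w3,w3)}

(F4)

This is the axiom for seriality; its first-order frame correspondent is \forall x \exists y Rxy.
(F1): fails — world v has no successor.
(F2): fails — world n has no successor.
(F3): fails — world 2 has no successor.
(F4): condition met.
Valid on: (F4).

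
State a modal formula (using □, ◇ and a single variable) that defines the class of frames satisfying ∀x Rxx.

A defining formula is □q → q (the T axiom).
Suppose □q→q is valid. At any x set V(q)={w : Rxw}. Then □q holds at x, so q holds at x, i.e. Rxx.

□q → q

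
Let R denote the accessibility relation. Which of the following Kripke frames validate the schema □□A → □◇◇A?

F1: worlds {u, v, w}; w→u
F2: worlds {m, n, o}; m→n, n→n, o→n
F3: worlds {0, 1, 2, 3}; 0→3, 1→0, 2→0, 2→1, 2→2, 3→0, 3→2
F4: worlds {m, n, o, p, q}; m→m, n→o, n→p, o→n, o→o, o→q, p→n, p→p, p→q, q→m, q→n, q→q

The schema corresponds to a generalized confluence (Geach) condition: ∀x ∀z (xRz → ∃w (xR²w ∧ zR²w)).
F1: fails — wRu but no t with wR²t and uR²t.
F2: satisfies the condition.
F3: fails — 1R0 but no w with 1R²w and 0R²w.
F4: satisfies the condition.

F2, F4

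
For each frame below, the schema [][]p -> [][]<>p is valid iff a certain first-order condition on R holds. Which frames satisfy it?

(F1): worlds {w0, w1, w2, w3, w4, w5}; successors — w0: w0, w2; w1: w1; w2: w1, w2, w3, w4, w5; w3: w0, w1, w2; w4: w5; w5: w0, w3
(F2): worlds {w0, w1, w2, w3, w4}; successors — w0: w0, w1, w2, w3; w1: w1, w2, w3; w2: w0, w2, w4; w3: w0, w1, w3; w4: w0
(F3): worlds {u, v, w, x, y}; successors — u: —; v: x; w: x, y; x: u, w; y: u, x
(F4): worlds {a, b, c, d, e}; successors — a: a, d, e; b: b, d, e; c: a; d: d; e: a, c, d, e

This is the axiom for a generalized confluence (Geach) condition; its first-order frame correspondent is forall x forall z (x R^2 z -> exists w (x R^2 w & zRw)).
(F1): satisfies the condition.
(F2): satisfies the condition.
(F3): fails — vR²u but no t with vR²t and uRt.
(F4): satisfies the condition.
Valid on: (F1), (F2), (F4).

(F1), (F2), (F4)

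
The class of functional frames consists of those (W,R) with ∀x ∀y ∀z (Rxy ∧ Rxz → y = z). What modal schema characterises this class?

The condition is partial functionality. The CD schema ◇s → □s defines it.
Suppose ◇s→□s is valid. Take Rxy, Rxz and set V(s)={y}. Then ◇s at x, so □s at x, so s at z, i.e. z=y.

◇s → □s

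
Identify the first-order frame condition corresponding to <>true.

seriality: forall x exists y Rxy

This schema is equivalent to the D axiom □ψ → ◇ψ.
It corresponds to seriality: forall x exists y Rxy.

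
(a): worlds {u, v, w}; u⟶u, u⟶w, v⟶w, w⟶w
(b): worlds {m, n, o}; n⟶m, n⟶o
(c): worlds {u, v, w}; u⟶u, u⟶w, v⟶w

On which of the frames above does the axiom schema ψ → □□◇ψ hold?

This is the axiom for a generalized confluence (Geach) condition; its first-order frame correspondent is ∀x ∀z (xR²z → ∃w (x = w ∧ zRw)).
(a): fails — uR²w but no t with u=t and wRt.
(b): ✓.
(c): fails — uR²w but no t with u=t and wRt.

(b)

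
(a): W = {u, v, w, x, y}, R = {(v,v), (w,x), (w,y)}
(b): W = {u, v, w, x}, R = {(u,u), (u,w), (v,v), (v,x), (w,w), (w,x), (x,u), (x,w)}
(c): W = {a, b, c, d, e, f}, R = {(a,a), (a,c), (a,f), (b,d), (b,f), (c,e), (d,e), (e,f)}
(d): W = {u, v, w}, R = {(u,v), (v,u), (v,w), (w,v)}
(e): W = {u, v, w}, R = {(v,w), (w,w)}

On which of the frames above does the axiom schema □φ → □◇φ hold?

(e)

This is the axiom for a generalized confluence (Geach) condition; its first-order frame correspondent is ∀x ∀z (xRz → ∃w (xRw ∧ zRw)).
(a): fails — wRx but no t with wRt and xRt.
(b): fails — vRx but no t with vRt and xRt.
(c): fails — aRc but no w with aRw and cRw.
(d): fails — uRv but no t with uRt and vRt.
(e): condition met.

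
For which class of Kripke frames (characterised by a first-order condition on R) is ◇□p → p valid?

Symmetry

This is frame-equivalent to p → □◇p (substitute ¬p for p and contrapose).
Suppose p→□◇p is valid. Take Rxy and set V(p)={x}. Then p at x, so □◇p at x, so ◇p at y, so some z with Ryz has p; z=x, i.e. Ryx.
Conversely, any frame satisfying ∀x ∀y (Rxy → Ryx) validates the schema.
Frame condition: ∀x ∀y (Rxy → Ryx).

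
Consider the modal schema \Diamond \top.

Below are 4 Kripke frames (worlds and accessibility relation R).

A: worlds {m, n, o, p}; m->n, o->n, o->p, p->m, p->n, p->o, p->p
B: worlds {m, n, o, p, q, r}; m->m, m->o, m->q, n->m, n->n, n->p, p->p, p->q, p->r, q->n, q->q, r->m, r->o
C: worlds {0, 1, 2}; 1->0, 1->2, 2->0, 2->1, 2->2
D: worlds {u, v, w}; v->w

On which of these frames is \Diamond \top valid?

Frame correspondent (Sahlqvist): \forall x \exists y Rxy — i.e. seriality.
A: fails — world n has no successor.
B: fails — world o has no successor.
C: fails — world 0 has no successor.
D: fails — world u has no successor.

none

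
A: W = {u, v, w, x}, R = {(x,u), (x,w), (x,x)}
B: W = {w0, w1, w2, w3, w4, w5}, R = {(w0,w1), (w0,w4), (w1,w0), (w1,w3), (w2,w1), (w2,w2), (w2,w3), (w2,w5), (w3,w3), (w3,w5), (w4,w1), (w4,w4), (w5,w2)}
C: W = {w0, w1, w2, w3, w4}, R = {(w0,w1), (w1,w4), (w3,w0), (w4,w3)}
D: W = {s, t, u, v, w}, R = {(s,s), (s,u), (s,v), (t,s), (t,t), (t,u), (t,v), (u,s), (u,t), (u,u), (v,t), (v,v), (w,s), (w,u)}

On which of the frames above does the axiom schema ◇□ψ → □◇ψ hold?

The schema corresponds to convergence: ∀x ∀y ∀z (Rxy ∧ Rxz → ∃w (Ryw ∧ Rzw)).
A: fails — Rxw and Rxw but w and w have no common successor.
B: fails — Rw0w4 and Rw0w1 but w4 and w1 have no common successor.
C: satisfies the condition.
D: satisfies the condition.
Valid on: C, D.

C, D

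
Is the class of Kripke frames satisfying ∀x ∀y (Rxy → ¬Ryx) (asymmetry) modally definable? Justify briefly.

Modal frame validity is preserved under surjective bounded morphisms.
The 5-cycle (worlds a,b,c,d,e with a→b→c→d→e→a) is asymmetric. Mapping every world to a single reflexive point • is a surjective bounded morphism, and the reflexive point is not asymmetric (R•• but asymmetry requires ¬R••).
So the class is not modally definable.

Not modally definable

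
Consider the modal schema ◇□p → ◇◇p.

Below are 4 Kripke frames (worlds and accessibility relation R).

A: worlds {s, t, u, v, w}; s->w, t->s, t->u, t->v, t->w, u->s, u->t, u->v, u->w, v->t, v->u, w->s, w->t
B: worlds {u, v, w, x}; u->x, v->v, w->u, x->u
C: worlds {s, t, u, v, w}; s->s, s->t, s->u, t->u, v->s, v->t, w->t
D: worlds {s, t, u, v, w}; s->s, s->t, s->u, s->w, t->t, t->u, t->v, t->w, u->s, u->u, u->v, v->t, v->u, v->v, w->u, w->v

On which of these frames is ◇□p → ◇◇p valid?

Frame correspondent (Sahlqvist): ∀x ∀y (xRy → ∃w (yRw ∧ xR²w)) — i.e. a generalized confluence (Geach) condition.
A: ✓.
B: ✓.
C: fails — sRu but no w* with uRw* and sR²w*.
D: ✓.
Valid on: A, B, D.

A, B, D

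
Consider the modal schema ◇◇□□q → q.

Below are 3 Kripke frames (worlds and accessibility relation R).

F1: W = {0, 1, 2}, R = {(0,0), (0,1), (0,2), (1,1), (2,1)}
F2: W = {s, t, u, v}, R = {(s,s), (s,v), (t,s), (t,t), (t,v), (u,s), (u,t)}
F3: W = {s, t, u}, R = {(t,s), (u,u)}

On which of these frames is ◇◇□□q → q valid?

The schema corresponds to a generalized confluence (Geach) condition: ∀x ∀y (xR²y → ∃w (yR²w ∧ x = w)).
F1: fails — 0R²1 but no w with 1R²w and 0=w.
F2: fails — sR²v but no w with vR²w and s=w.
F3: condition met.

F3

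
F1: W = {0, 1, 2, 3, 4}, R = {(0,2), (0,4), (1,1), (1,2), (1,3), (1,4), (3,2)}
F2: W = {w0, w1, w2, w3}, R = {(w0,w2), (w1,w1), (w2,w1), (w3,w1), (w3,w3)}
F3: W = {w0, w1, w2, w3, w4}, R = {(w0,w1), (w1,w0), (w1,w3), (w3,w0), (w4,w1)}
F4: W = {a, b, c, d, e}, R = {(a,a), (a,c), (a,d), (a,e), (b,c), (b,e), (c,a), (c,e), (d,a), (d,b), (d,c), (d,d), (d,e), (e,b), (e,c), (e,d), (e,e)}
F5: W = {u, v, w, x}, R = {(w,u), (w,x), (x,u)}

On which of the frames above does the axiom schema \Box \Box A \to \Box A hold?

F4

This is the axiom for density; its first-order frame correspondent is \forall x \forall y (Rxy \to \exists z (Rxz \wedge Rzy)).
F1: fails — R32 but no z with R3z and Rz2.
F2: fails — Rw0w2 but no z with Rw0z and Rzw2.
F3: fails — Rw1w3 but no z with Rw1z and Rzw3.
F4: ✓.
F5: fails — Rxu but no z with Rxz and Rzu.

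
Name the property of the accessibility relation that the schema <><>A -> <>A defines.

This is frame-equivalent to □A → □□A (substitute ¬A for A and contrapose).
Suppose □A→□□A is valid. Take Rxy, Ryz and set V(A)={w : Rxw}. Then □A at x, so □□A at x, so □A at y, so A at z, i.e. Rxz.
Conversely, any frame satisfying forall x forall y forall z (Rxy & Ryz -> Rxz) validates the schema.
Frame condition: forall x forall y forall z (Rxy & Ryz -> Rxz).

transitivity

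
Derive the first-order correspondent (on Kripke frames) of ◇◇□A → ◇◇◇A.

This is a Sahlqvist (Geach-type) schema ◇^2□^1A → □^0◇^3A.
First-order correspondent: ∀x ∀y (xR²y → ∃w (yRw ∧ xR³w)).

∀x ∀y (xR²y → ∃w (yRw ∧ xR³w))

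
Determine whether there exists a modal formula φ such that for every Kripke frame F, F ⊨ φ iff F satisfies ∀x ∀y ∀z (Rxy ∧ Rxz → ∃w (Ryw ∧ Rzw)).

Definable; ◇□q → □◇q defines it

This is a Sahlqvist condition; the .2 axiom ◇□q → □◇q defines it.
Suppose ◇□q→□◇q is valid. Take Rxy, Rxz and set V(q)={w : Ryw}. Then □q at y so ◇□q at x, so □◇q at x, so ◇q at z, giving w with Rzw and Ryw.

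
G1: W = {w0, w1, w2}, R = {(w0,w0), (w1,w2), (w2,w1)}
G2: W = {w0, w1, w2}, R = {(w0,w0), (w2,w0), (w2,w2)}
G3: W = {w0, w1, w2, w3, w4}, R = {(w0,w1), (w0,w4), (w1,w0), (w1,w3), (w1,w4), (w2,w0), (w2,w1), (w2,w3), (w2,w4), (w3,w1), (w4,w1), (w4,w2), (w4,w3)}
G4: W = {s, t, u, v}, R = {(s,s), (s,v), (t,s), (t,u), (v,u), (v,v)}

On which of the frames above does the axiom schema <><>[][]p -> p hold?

G1

Frame correspondent (Sahlqvist): forall x forall y (x R^2 y -> exists w (y R^2 w & x = w)) — i.e. a generalized confluence (Geach) condition.
G1: ✓.
G2: fails — w2R²w0 but no w with w0R²w and w2=w.
G3: fails — w0R²w1 but no w with w1R²w and w0=w.
G4: fails — sR²u but no w with uR²w and s=w.
Valid on: G1.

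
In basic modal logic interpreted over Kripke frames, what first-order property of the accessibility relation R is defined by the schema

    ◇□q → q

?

This is a form of the B axiom.
It corresponds to symmetry: ∀x ∀y (Rxy → Ryx).

Symmetry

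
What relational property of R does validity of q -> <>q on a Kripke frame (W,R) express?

Reflexivity

Replacing q by ¬q and contraposing gives the equivalent schema □q → q.
Suppose □q→q is valid. At any x set V(q)={w : Rxw}. Then □q holds at x, so q holds at x, i.e. Rxx.
Conversely, any frame satisfying forall x Rxx validates the schema.
So the correspondent is reflexivity.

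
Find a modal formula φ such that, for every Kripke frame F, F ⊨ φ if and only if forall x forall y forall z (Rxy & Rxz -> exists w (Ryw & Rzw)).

◇□q → □◇q

The condition is convergence. The .2 schema ◇□q → □◇q defines it.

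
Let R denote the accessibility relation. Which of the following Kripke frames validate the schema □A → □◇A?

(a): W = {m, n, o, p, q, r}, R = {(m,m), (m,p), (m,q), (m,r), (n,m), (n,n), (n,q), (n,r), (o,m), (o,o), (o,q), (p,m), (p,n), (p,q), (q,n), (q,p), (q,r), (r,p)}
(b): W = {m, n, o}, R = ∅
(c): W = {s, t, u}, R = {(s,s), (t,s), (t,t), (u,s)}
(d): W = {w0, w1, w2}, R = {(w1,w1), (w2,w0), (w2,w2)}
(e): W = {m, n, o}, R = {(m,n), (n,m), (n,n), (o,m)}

Frame correspondent (Sahlqvist): ∀x ∀z (xRz → ∃w (xRw ∧ zRw)) — i.e. a generalized confluence (Geach) condition.
(a): fails — nRr but no w with nRw and rRw.
(b): satisfies the condition.
(c): satisfies the condition.
(d): fails — w2Rw0 but no w with w2Rw and w0Rw.
(e): fails — oRm but no w with oRw and mRw.

(b), (c)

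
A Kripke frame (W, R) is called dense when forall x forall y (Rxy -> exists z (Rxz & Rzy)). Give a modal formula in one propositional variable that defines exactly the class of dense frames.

□□ψ → □ψ

The condition is density. The C4 schema □□ψ → □ψ defines it.
Suppose □□ψ→□ψ is valid. Take Rxy and set V(ψ)={w : xR²w}. Then □□ψ at x, so □ψ at x, so ψ at y, i.e. ∃z(Rxz∧Rzy).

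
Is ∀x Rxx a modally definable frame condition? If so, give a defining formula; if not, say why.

Yes: it is reflexivity, defined by the T schema □p → p.
Suppose □p→p is valid. At any x set V(p)={w : Rxw}. Then □p holds at x, so p holds at x, i.e. Rxx.

Yes — defined by □p → p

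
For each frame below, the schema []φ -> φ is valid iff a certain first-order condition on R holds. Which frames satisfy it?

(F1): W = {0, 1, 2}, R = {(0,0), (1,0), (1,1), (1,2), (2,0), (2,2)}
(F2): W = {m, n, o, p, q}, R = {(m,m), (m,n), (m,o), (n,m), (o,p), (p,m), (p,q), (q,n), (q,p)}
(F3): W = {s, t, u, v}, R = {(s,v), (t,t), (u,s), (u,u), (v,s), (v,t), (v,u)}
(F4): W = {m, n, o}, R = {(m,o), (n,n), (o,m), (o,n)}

(F1)

Frame correspondent (Sahlqvist): forall x Rxx — i.e. reflexivity.
(F1): ✓.
(F2): fails — world n does not see itself.
(F3): fails — world s does not see itself.
(F4): fails — world m does not see itself.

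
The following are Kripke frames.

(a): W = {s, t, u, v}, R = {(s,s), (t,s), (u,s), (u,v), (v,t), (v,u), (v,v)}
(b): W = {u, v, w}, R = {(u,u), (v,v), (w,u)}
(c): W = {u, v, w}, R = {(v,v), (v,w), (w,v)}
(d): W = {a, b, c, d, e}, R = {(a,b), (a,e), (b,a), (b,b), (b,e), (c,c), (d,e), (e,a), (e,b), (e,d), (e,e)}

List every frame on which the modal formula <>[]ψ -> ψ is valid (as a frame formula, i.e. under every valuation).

The schema corresponds to symmetry: forall x forall y (Rxy -> Ryx).
(a): fails — Rus but not Rsu.
(b): fails — Rwu but not Ruw.
(c): holds.
(d): holds.

(c), (d)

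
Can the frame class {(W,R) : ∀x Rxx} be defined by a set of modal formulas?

Definable; □r → r defines it

Yes: it is reflexivity, defined by the T schema □r → r.
Suppose □r→r is valid. At any x set V(r)={w : Rxw}. Then □r holds at x, so r holds at x, i.e. Rxx.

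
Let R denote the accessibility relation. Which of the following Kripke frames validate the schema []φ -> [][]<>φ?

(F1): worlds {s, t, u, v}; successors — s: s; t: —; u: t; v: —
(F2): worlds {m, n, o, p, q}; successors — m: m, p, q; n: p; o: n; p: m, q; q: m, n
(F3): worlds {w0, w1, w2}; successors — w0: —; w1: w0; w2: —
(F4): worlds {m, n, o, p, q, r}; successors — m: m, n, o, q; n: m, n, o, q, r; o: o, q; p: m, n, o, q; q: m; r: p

The schema corresponds to a generalized confluence (Geach) condition: forall x forall z (x R^2 z -> exists w (xRw & zRw)).
(F1): satisfies the condition.
(F2): fails — nR²q but no w with nRw and qRw.
(F3): satisfies the condition.
(F4): fails — mR²r but no w with mRw and rRw.

(F1), (F3)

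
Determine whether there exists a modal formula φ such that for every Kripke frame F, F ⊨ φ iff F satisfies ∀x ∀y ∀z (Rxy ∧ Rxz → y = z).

The condition is partial functionality. A defining modal formula is ◇r → □r.
Suppose ◇r→□r is valid. Take Rxy, Rxz and set V(r)={y}. Then ◇r at x, so □r at x, so r at z, i.e. z=y.

Definable; ◇r → □r defines it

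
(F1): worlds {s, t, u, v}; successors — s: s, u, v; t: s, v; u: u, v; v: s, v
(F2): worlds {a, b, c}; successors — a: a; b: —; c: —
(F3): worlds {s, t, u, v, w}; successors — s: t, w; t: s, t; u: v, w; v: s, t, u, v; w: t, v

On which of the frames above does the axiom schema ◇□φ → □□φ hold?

(F2)

Frame correspondent (Sahlqvist): ∀x ∀y ∀z ((xRy ∧ xR²z) → ∃w (yRw ∧ z = w)) — i.e. a generalized confluence (Geach) condition.
(F1): fails — sRu, sR²s but no w with uRw and s=w.
(F2): condition met.
(F3): fails — sRt, sR²v but no w* with tRw* and v=w*.
Valid on: (F2).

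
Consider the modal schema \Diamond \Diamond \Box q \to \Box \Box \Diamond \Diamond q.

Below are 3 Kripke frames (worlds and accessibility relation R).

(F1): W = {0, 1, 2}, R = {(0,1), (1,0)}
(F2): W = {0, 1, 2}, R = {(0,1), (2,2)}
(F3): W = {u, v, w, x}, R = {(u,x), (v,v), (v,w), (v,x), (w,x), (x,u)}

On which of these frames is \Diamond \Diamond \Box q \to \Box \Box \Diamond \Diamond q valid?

Frame correspondent (Sahlqvist): \forall x \forall y \forall z ((x R^2 y \wedge x R^2 z) \to \exists w (yRw \wedge z R^2 w)) — i.e. a generalized confluence (Geach) condition.
(F1): fails — 0R²0, 0R²0 but no w with 0Rw and 0R²w.
(F2): holds.
(F3): fails — uR²u, uR²u but no t with uRt and uR²t.
Valid on: (F2).

(F2)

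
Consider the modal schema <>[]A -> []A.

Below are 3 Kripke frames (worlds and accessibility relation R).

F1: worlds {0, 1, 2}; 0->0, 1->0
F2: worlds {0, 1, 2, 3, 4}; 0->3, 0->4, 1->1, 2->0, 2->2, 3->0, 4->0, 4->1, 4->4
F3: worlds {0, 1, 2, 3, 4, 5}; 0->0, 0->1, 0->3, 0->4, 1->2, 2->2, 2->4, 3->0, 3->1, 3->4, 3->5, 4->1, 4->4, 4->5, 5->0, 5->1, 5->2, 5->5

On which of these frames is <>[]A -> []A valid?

F1

Frame correspondent (Sahlqvist): forall x forall y forall z (Rxy & Rxz -> Ryz) — i.e. the Euclidean property.
F1: holds.
F2: fails — R04 and R03 but not R43.
F3: fails — R01 and R00 but not R10.
Valid on: F1.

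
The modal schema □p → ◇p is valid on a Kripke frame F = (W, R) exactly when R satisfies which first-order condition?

seriality

Suppose □p→◇p is valid. At any x set V(p)=W. Then □p at x, so ◇p at x, so x has a successor.
Conversely, on a frame with seriality the schema holds at every world under every valuation.
Frame condition: ∀x ∃y Rxy.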